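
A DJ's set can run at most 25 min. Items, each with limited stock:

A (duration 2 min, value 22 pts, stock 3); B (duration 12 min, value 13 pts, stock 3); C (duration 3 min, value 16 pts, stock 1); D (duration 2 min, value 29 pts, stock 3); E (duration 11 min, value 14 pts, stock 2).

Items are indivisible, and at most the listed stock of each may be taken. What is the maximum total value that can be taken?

169 pts

Best selections within duration 25 and stock limits:
- 3×A + 1×C + 3×D: duration 15, value 169
- 3×A + 3×D + 1×E: duration 23, value 167
- 3×A + 1×B + 3×D: duration 24, value 166
Best: 169 pts.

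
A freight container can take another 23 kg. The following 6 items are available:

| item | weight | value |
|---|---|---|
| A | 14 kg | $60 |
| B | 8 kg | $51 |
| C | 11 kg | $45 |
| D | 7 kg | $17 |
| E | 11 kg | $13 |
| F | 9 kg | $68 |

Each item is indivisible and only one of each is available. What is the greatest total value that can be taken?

Check high-value combinations within 23 kg:
- A+F: weight 14+9=23, value 60+68=128
- B+F: weight 8+9=17, value 51+68=119
- C+F: weight 11+9=20, value 45+68=113
- A+B: weight 14+8=22, value 60+51=111
Best: $128.

$128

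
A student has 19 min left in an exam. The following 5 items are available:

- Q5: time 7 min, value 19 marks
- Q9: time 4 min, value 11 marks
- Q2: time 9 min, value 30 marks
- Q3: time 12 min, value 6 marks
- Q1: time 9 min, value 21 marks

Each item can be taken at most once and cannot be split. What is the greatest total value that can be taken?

Check high-value combinations within 19 min:
- Q2+Q1: time 9+9=18, value 30+21=51
- Q5+Q2: time 7+9=16, value 19+30=49
- Q9+Q2: time 4+9=13, value 11+30=41
- Q5+Q1: time 7+9=16, value 19+21=40
Best: 51 marks.

51 marks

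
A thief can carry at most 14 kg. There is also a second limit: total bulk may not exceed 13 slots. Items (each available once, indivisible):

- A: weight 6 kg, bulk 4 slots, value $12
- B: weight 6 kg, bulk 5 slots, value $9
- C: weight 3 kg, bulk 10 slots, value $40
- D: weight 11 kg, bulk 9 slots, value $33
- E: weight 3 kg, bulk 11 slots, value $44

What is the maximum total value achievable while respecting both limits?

Feasible sets respecting both limits:
- E: weight 3, bulk 11, value 44
- C: weight 3, bulk 10, value 40
- D: weight 11, bulk 9, value 33
- A+B: weight 12, bulk 9, value 21
Best: $44.

$44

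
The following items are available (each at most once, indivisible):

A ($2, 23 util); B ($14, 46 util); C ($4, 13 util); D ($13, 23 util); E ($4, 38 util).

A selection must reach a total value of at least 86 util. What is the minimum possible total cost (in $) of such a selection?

Subsets with value ≥ 86, sorted by total cost:
- A+B+E: cost 20, value 107
- B+C+E: cost 22, value 97
- A+C+D+E: cost 23, value 97
- A+B+C+E: cost 24, value 120
Minimum cost: 20 $.

20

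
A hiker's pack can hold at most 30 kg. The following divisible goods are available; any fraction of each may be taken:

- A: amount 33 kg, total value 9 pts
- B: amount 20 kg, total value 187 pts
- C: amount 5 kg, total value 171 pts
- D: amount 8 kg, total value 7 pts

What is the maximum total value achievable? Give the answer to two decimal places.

362.38

Take in order of value per unit:
- C (171/5 per unit): all 5 → value 171, running total 171.00
- B (187/20 per unit): all 20 → value 187, running total 358.00
- D (7/8 per unit): 5 of 8 → value 5×7/8 = 4.3750, running total 362.38
Total 362.38.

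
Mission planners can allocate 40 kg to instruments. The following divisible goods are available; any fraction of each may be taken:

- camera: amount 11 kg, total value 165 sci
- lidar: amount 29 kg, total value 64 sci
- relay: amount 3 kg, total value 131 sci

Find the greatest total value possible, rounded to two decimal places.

353.38

Take in order of value per unit:
- relay (131/3 per unit): all 3 → value 131, running total 131.00
- camera (165/11 per unit): all 11 → value 165, running total 296.00
- lidar (64/29 per unit): 26 of 29 → value 26×64/29 = 57.3793, running total 353.38
Total 353.38.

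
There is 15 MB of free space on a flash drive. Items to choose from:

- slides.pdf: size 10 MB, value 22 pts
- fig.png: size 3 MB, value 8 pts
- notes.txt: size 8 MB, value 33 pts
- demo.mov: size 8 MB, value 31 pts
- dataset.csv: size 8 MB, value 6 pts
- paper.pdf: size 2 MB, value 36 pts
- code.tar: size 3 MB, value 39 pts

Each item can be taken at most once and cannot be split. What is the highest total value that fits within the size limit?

Check high-value combinations within 15 MB:
- notes.txt+paper.pdf+code.tar: size 8+2+3=13, value 33+36+39=108
- demo.mov+paper.pdf+code.tar: size 8+2+3=13, value 31+36+39=106
- slides.pdf+paper.pdf+code.tar: size 10+2+3=15, value 22+36+39=97
- fig.png+paper.pdf+code.tar: size 3+2+3=8, value 8+36+39=83
Best: 108 pts.

108 pts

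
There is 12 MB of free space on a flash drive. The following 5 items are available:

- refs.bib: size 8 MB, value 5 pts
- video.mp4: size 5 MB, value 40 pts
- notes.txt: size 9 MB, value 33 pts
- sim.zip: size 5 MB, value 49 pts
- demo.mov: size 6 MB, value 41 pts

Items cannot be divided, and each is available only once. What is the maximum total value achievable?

Check high-value combinations within 12 MB:
- sim.zip+demo.mov: size 5+6=11, value 49+41=90
- video.mp4+sim.zip: size 5+5=10, value 40+49=89
- video.mp4+demo.mov: size 5+6=11, value 40+41=81
- sim.zip: size 5, value 49
Best: 90 pts.

90 pts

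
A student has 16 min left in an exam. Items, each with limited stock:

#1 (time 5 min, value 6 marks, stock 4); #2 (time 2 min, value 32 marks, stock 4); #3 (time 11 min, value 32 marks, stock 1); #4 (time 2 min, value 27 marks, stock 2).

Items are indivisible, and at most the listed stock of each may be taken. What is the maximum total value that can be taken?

Top feasible selections:
- 4×#2 + 2×#4: time 12, value 182
- 1×#1 + 4×#2 + 1×#4: time 15, value 161
- 1×#1 + 3×#2 + 2×#4: time 15, value 156
Best: 182 marks.

182 marks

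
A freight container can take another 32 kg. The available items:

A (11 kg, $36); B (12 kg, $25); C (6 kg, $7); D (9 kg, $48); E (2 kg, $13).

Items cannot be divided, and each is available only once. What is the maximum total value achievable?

Check high-value combinations within 32 kg:
- A+B+D: weight 11+12+9=32, value 36+25+48=109
- A+C+D+E: weight 11+6+9+2=28, value 36+7+48+13=104
- A+D+E: weight 11+9+2=22, value 36+48+13=97
- B+C+D+E: weight 12+6+9+2=29, value 25+7+48+13=93
Best: $109.

$109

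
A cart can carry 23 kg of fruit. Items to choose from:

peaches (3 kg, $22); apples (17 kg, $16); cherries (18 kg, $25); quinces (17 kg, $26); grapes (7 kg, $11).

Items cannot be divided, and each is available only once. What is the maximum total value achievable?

Check high-value combinations within 23 kg:
- peaches+quinces: weight 3+17=20, value 22+26=48
- peaches+cherries: weight 3+18=21, value 22+25=47
- peaches+apples: weight 3+17=20, value 22+16=38
- peaches+grapes: weight 3+7=10, value 22+11=33
Best: $48.

$48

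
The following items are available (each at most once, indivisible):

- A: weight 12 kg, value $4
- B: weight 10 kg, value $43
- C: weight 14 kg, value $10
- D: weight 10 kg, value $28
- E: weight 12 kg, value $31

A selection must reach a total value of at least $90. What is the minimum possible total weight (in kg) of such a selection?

32

Subsets with value ≥ 90, sorted by total weight:
- B+D+E: weight 32, value 102
- A+B+D+E: weight 44, value 106
- B+C+D+E: weight 46, value 112
- A+B+C+D+E: weight 58, value 116
Minimum weight: 32 kg.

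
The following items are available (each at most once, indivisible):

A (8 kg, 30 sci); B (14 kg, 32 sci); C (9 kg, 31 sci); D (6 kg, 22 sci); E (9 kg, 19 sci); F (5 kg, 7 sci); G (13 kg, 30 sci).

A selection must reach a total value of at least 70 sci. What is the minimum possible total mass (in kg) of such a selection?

23

Subsets with value ≥ 70, sorted by total mass:
- A+C+D: mass 23, value 83
- A+D+E: mass 23, value 71
- C+D+E: mass 24, value 72
Minimum mass: 23 kg.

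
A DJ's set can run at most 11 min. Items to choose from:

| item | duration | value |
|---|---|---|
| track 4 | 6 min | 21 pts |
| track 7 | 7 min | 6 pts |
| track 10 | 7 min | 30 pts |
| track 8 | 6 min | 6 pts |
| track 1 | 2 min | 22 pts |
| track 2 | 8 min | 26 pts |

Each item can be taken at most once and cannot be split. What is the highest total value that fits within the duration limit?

Check high-value combinations within 11 min:
- track 10+track 1: duration 7+2=9, value 30+22=52
- track 1+track 2: duration 2+8=10, value 22+26=48
- track 4+track 1: duration 6+2=8, value 21+22=43
- track 10: duration 7, value 30
Best: 52 pts.

52 pts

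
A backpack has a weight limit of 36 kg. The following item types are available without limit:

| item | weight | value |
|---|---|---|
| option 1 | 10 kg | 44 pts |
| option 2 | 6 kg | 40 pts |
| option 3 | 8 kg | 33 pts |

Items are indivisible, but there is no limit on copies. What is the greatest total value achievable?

240 pts

Best value-per-unit is option 2 at 40/6, and filling with it alone uses weight 6×6=36. No mix of the others beats 6×40 = 240.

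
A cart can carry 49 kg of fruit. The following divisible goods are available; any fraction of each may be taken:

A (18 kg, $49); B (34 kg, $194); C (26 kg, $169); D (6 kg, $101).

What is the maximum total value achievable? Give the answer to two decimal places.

367.00

Take in order of value per unit:
- D (101/6 per unit): all 6 → value 101, running total 101.00
- C (169/26 per unit): all 26 → value 169, running total 270.00
- B (194/34 per unit): 17 of 34 → value 17×194/34 = 97.0000, running total 367.00
Total 367.00.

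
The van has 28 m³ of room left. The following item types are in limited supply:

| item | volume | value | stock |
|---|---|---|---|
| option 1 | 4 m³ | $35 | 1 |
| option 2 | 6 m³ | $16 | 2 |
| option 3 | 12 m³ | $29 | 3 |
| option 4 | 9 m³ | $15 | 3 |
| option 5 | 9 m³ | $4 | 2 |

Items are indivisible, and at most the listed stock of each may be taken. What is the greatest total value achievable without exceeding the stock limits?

$96

Top feasible selections:
- 1×option 1 + 2×option 2 + 1×option 3: volume 28, value 96
- 1×option 1 + 2×option 3: volume 28, value 93
Best: $96.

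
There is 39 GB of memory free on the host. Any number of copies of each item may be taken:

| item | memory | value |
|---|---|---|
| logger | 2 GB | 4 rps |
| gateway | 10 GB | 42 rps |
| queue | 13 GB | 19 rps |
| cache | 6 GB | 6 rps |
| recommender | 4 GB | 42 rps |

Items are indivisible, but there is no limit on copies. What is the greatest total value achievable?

382 rps

Best value-per-unit is recommender at 42/4; filling with it alone gives 9×42 = 378.
Optimal mix: 1×logger + 9×recommender → memory 38, value 382.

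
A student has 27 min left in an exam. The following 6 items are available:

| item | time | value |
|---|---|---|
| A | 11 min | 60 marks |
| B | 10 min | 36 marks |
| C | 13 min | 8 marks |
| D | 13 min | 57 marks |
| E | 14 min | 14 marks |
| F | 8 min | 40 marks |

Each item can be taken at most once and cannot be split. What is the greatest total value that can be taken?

Check high-value combinations within 27 min:
- A+D: time 11+13=24, value 60+57=117
- A+F: time 11+8=19, value 60+40=100
- D+F: time 13+8=21, value 57+40=97
- A+B: time 11+10=21, value 60+36=96
- B+D: time 10+13=23, value 36+57=93
Best: 117 marks.

117 marks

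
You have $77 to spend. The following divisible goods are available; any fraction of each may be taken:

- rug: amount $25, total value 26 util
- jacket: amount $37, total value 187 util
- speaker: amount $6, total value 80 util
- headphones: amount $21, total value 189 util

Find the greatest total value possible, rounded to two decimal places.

469.52

Take in order of value per unit:
- speaker (80/6 per unit): all 6 → value 80, running total 80.00
- headphones (189/21 per unit): all 21 → value 189, running total 269.00
- jacket (187/37 per unit): all 37 → value 187, running total 456.00
- rug (26/25 per unit): 13 of 25 → value 13×26/25 = 13.5200, running total 469.52
Total 469.52.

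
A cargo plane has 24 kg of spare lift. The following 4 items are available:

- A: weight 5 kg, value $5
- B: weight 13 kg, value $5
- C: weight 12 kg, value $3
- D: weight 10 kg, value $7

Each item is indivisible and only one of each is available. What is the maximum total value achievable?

$12

Check high-value combinations within 24 kg:
- A+D: weight 5+10=15, value 5+7=12
- B+D: weight 13+10=23, value 5+7=12
- A+B: weight 5+13=18, value 5+5=10
- C+D: weight 12+10=22, value 3+7=10
- A+C: weight 5+12=17, value 5+3=8
Best: $12.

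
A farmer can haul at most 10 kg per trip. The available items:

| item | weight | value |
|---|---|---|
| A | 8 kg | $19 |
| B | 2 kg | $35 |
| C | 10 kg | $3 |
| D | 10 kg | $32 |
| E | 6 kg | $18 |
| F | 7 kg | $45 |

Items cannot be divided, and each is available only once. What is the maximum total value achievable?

Check high-value combinations within 10 kg:
- B+F: weight 2+7=9, value 35+45=80
- A+B: weight 8+2=10, value 19+35=54
- B+E: weight 2+6=8, value 35+18=53
- F: weight 7, value 45
Best: $80.

$80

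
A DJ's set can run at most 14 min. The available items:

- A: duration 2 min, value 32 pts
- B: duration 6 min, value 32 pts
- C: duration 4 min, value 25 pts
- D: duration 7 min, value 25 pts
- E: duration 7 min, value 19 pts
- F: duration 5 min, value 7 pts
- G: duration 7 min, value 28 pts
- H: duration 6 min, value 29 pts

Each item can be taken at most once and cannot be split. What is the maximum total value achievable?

Check high-value combinations within 14 min:
- A+B+H: duration 2+6+6=14, value 32+32+29=93
- A+B+C: duration 2+6+4=12, value 32+32+25=89
- A+C+H: duration 2+4+6=12, value 32+25+29=86
Best: 93 pts.

93 pts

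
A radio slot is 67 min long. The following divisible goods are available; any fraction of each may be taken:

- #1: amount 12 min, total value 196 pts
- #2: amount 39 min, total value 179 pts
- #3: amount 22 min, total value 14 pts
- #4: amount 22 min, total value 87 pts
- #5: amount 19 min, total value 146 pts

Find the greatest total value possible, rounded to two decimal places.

507.23

Take in order of value per unit:
- #1 (196/12 per unit): all 12 → value 196, running total 196.00
- #5 (146/19 per unit): all 19 → value 146, running total 342.00
- #2 (179/39 per unit): 36 of 39 → value 36×179/39 = 165.2308, running total 507.23
Total 507.23.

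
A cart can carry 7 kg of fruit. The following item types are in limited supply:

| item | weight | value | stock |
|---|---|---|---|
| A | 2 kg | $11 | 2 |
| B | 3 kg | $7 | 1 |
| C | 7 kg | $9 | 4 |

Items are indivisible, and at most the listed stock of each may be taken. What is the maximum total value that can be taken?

$29

Top feasible selections:
- 2×A + 1×B: weight 7, value 29
- 2×A: weight 4, value 22
Best: $29.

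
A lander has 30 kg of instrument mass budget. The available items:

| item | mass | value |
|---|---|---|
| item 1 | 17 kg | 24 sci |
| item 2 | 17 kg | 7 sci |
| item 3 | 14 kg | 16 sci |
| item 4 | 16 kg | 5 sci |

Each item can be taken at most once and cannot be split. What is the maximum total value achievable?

This is a 0/1 knapsack; check combinations near the capacity.
- item 1: mass 17, value 24
- item 3+item 4: mass 14+16=30, value 16+5=21
- item 3: mass 14, value 16
- item 2: mass 17, value 7
Best: 24 sci.

24 sci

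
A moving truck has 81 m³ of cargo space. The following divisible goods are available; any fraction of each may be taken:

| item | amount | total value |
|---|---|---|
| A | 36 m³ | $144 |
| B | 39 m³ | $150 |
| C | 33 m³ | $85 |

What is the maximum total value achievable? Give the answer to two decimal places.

309.45

Take in order of value per unit:
- A (144/36 per unit): all 36 → value 144, running total 144.00
- B (150/39 per unit): all 39 → value 150, running total 294.00
- C (85/33 per unit): 6 of 33 → value 6×85/33 = 15.4545, running total 309.45
Total 309.45.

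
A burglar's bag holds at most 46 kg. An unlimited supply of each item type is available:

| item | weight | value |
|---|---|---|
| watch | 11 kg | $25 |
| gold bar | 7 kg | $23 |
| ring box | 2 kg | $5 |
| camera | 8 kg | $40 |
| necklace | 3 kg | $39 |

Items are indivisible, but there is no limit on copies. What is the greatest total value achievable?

Best value-per-unit is necklace at 39/3, and filling with it alone uses weight 15×3=45. No mix of the others beats 15×39 = 585.

$585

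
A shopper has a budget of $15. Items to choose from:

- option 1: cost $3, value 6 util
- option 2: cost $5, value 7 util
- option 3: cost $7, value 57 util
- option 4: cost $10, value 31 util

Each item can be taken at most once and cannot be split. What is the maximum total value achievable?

70 util

This is a 0/1 knapsack; check combinations near the capacity.
- option 1+option 2+option 3: cost 3+5+7=15, value 6+7+57=70
- option 2+option 3: cost 5+7=12, value 7+57=64
- option 1+option 3: cost 3+7=10, value 6+57=63
- option 3: cost 7, value 57
- option 2+option 4: cost 5+10=15, value 7+31=38
Best: 70 util.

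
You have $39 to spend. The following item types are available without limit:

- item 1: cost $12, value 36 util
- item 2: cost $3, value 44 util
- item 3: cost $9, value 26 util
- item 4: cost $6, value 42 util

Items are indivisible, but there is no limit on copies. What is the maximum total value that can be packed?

Best value-per-unit is item 2 at 44/3, and filling with it alone uses cost 13×3=39. No mix of the others beats 13×44 = 572.

572 util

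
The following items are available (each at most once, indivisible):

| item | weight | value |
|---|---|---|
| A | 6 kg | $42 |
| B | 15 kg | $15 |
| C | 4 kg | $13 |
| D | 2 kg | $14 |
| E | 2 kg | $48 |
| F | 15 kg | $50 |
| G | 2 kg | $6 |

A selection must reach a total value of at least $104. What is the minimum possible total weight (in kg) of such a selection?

10

Subsets with value ≥ 104, sorted by total weight:
- A+D+E: weight 10, value 104
- A+D+E+G: weight 12, value 110
- A+C+D+E: weight 14, value 117
- A+C+E+G: weight 14, value 109
Minimum weight: 10 kg.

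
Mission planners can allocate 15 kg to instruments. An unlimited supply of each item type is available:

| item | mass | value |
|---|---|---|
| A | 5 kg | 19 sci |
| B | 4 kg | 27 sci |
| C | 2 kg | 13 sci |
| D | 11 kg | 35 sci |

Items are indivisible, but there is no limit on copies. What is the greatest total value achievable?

Best value-per-unit is B at 27/4; filling with it alone gives 3×27 = 81.
Optimal mix: 3×B + 1×C → mass 14, value 94.

94 sci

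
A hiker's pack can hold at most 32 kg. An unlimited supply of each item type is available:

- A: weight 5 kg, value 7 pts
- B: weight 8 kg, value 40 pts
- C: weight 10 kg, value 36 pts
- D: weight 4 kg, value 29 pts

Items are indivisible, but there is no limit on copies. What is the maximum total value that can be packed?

232 pts

Best value-per-unit is D at 29/4, and filling with it alone uses weight 8×4=32. No mix of the others beats 8×29 = 232.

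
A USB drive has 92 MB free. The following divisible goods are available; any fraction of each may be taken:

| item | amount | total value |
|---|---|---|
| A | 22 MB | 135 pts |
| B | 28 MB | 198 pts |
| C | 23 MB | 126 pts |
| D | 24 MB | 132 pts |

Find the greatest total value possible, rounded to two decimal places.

Take in order of value per unit:
- B (198/28 per unit): all 28 → value 198, running total 198.00
- A (135/22 per unit): all 22 → value 135, running total 333.00
- D (132/24 per unit): all 24 → value 132, running total 465.00
- C (126/23 per unit): 18 of 23 → value 18×126/23 = 98.6087, running total 563.61
Total 563.61.

563.61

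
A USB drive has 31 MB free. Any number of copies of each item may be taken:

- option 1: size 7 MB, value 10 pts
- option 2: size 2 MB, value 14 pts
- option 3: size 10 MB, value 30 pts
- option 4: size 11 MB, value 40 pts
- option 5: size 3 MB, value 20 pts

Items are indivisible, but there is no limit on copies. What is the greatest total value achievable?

Best value-per-unit is option 2 at 14/2; filling with it alone gives 15×14 = 210.
Optimal mix: 14×option 2 + 1×option 5 → size 31, value 216.

216 pts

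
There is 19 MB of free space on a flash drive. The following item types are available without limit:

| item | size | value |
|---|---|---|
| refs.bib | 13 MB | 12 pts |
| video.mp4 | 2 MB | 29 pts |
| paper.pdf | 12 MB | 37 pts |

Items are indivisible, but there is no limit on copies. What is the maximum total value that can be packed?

261 pts

Best value-per-unit is video.mp4 at 29/2, and filling with it alone uses size 9×2=18. No mix of the others beats 9×29 = 261.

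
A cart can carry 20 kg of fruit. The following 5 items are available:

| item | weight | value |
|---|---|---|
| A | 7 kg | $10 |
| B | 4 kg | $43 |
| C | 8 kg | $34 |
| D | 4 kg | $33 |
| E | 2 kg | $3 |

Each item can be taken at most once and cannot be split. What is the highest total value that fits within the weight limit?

$113

Check high-value combinations within 20 kg:
- B+C+D+E: weight 4+8+4+2=18, value 43+34+33+3=113
- B+C+D: weight 4+8+4=16, value 43+34+33=110
- A+B+D+E: weight 7+4+4+2=17, value 10+43+33+3=89
- A+B+C: weight 7+4+8=19, value 10+43+34=87
Best: $113.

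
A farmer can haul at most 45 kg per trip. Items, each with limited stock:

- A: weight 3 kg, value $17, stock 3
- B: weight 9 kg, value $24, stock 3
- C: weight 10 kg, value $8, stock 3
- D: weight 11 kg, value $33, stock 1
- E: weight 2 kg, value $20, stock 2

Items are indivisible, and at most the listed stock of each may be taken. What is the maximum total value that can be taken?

Top feasible selections:
- 3×A + 2×B + 1×D + 2×E: weight 42, value 172
- 3×A + 3×B + 2×E: weight 40, value 163
- 1×A + 3×B + 1×D + 2×E: weight 45, value 162
Best: $172.

$172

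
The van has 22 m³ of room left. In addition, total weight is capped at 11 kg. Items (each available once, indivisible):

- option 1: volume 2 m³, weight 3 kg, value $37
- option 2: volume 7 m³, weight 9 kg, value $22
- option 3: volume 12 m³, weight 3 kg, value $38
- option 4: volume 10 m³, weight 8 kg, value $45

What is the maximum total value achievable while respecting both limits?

Feasible sets respecting both limits:
- option 3+option 4: volume 22, weight 11, value 83
- option 1+option 4: volume 12, weight 11, value 82
- option 1+option 3: volume 14, weight 6, value 75
- option 4: volume 10, weight 8, value 45
Best: $83.

$83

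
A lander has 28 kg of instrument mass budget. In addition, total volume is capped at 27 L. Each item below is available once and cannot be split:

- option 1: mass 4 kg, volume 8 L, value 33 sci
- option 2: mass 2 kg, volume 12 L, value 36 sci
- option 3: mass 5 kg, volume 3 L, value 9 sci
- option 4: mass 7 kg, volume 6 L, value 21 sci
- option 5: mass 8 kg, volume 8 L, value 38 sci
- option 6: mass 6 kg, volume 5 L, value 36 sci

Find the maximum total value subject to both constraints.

128 sci

Feasible sets respecting both limits:
- option 1+option 4+option 5+option 6: mass 25, volume 27, value 128
- option 1+option 3+option 5+option 6: mass 23, volume 24, value 116
- option 2+option 5+option 6: mass 16, volume 25, value 110
Best: 128 sci.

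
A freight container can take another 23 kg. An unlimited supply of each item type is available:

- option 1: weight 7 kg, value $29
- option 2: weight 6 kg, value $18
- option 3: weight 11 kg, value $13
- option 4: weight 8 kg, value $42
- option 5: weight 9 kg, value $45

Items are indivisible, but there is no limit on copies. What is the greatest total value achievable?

$113

Best value-per-unit is option 4 at 42/8; filling with it alone gives 2×42 = 84.
Optimal mix: 1×option 1 + 2×option 4 → weight 23, value 113.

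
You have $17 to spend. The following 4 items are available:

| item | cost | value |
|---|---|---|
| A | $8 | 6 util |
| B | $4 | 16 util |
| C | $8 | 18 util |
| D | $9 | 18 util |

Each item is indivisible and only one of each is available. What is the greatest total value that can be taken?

36 util

Check high-value combinations within $17:
- C+D: cost 8+9=17, value 18+18=36
- B+C: cost 4+8=12, value 16+18=34
- B+D: cost 4+9=13, value 16+18=34
- A+C: cost 8+8=16, value 6+18=24
Best: 36 util.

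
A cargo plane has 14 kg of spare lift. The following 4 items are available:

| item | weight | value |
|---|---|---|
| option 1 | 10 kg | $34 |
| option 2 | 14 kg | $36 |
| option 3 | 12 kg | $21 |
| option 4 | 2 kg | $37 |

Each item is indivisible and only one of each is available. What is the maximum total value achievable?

Check high-value combinations within 14 kg:
- option 1+option 4: weight 10+2=12, value 34+37=71
- option 3+option 4: weight 12+2=14, value 21+37=58
- option 4: weight 2, value 37
- option 2: weight 14, value 36
Best: $71.

$71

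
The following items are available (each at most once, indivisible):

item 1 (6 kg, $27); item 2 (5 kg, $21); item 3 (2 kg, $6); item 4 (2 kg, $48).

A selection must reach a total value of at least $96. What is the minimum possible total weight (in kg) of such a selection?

Subsets with value ≥ 96, sorted by total weight:
- item 1+item 2+item 4: weight 13, value 96
- item 1+item 2+item 3+item 4: weight 15, value 102
Minimum weight: 13 kg.

13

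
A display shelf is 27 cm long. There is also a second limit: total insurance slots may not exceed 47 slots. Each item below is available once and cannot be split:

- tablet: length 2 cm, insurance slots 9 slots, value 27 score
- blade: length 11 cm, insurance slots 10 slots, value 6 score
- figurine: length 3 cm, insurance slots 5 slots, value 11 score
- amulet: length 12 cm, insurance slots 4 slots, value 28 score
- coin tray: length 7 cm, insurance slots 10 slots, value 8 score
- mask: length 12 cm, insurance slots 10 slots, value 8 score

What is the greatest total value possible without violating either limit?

Feasible sets respecting both limits:
- tablet+figurine+amulet+coin tray: length 24, insurance slots 28, value 74
- tablet+figurine+amulet: length 17, insurance slots 18, value 66
- tablet+amulet+coin tray: length 21, insurance slots 23, value 63
- tablet+amulet+mask: length 26, insurance slots 23, value 63
Best: 74 score.

74 score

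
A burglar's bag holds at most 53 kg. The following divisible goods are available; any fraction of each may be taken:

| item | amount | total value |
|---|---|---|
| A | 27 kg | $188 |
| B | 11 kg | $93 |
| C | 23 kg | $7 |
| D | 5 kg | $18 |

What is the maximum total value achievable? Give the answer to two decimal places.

302.04

Take in order of value per unit:
- B (93/11 per unit): all 11 → value 93, running total 93.00
- A (188/27 per unit): all 27 → value 188, running total 281.00
- D (18/5 per unit): all 5 → value 18, running total 299.00
- C (7/23 per unit): 10 of 23 → value 10×7/23 = 3.0435, running total 302.04
Total 302.04.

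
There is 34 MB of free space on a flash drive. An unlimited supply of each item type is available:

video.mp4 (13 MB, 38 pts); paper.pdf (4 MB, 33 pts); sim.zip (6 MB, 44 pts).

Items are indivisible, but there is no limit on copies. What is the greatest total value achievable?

Best value-per-unit is paper.pdf at 33/4; filling with it alone gives 8×33 = 264.
Optimal mix: 7×paper.pdf + 1×sim.zip → size 34, value 275.

275 pts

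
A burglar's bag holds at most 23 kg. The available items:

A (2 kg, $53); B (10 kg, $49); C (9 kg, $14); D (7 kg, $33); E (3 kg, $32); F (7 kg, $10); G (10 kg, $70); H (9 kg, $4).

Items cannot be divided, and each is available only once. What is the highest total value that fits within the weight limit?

$188

Check high-value combinations within 23 kg:
- A+D+E+G: weight 2+7+3+10=22, value 53+33+32+70=188
- A+B+G: weight 2+10+10=22, value 53+49+70=172
- A+B+D+E: weight 2+10+7+3=22, value 53+49+33+32=167
- A+E+F+G: weight 2+3+7+10=22, value 53+32+10+70=165
Best: $188.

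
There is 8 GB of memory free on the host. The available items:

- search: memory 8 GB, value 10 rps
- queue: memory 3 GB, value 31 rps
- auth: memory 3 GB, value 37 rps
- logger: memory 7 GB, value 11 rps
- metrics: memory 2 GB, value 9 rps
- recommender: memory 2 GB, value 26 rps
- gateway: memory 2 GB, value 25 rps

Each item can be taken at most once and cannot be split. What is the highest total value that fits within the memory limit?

94 rps

Check high-value combinations within 8 GB:
- queue+auth+recommender: memory 3+3+2=8, value 31+37+26=94
- queue+auth+gateway: memory 3+3+2=8, value 31+37+25=93
- auth+recommender+gateway: memory 3+2+2=7, value 37+26+25=88
- queue+recommender+gateway: memory 3+2+2=7, value 31+26+25=82
- queue+auth+metrics: memory 3+3+2=8, value 31+37+9=77
Best: 94 rps.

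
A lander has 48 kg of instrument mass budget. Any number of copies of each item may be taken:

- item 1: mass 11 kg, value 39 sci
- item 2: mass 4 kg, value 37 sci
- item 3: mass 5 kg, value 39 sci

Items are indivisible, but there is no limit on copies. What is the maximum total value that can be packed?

444 sci

Best value-per-unit is item 2 at 37/4, and filling with it alone uses mass 12×4=48. No mix of the others beats 12×37 = 444.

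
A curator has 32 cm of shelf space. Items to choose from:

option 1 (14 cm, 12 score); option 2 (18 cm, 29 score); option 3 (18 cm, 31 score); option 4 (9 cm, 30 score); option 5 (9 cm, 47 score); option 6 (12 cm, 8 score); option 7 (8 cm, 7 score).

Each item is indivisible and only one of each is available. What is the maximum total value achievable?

89 score

Check high-value combinations within 32 cm:
- option 1+option 4+option 5: length 14+9+9=32, value 12+30+47=89
- option 4+option 5+option 6: length 9+9+12=30, value 30+47+8=85
- option 4+option 5+option 7: length 9+9+8=26, value 30+47+7=84
Best: 89 score.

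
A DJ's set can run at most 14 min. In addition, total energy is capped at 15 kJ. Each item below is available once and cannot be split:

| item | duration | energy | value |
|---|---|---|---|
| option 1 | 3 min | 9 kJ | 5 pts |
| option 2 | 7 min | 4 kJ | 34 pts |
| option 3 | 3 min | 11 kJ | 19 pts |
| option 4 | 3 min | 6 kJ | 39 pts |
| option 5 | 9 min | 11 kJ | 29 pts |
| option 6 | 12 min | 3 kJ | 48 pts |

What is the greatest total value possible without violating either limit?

Feasible sets respecting both limits:
- option 2+option 4: duration 10, energy 10, value 73
- option 2+option 3: duration 10, energy 15, value 53
- option 6: duration 12, energy 3, value 48
Best: 73 pts.

73 pts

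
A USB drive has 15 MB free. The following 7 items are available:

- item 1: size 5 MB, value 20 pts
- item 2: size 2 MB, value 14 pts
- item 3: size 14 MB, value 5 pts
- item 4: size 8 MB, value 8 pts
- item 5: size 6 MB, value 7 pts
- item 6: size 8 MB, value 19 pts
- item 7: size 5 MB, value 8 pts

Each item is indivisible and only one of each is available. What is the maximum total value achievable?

53 pts

This is a 0/1 knapsack; check combinations near the capacity.
- item 1+item 2+item 6: size 5+2+8=15, value 20+14+19=53
- item 1+item 2+item 7: size 5+2+5=12, value 20+14+8=42
- item 1+item 2+item 4: size 5+2+8=15, value 20+14+8=42
Best: 53 pts.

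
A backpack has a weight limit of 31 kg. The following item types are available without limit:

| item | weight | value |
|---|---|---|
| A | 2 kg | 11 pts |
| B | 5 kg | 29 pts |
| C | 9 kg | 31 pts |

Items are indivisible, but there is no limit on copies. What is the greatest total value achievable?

Best value-per-unit is B at 29/5; filling with it alone gives 6×29 = 174.
Optimal mix: 3×A + 5×B → weight 31, value 178.

178 pts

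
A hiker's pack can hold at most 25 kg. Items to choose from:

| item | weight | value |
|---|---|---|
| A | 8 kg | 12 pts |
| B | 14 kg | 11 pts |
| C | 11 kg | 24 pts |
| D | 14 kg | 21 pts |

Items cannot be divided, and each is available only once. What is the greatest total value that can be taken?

45 pts

Check high-value combinations within 25 kg:
- C+D: weight 11+14=25, value 24+21=45
- A+C: weight 8+11=19, value 12+24=36
- B+C: weight 14+11=25, value 11+24=35
- A+D: weight 8+14=22, value 12+21=33
- C: weight 11, value 24
Best: 45 pts.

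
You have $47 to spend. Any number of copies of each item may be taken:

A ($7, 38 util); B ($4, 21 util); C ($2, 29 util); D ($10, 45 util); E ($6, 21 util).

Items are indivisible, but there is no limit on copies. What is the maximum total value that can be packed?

Best value-per-unit is C at 29/2, and filling with it alone uses cost 23×2=46. No mix of the others beats 23×29 = 667.

667 util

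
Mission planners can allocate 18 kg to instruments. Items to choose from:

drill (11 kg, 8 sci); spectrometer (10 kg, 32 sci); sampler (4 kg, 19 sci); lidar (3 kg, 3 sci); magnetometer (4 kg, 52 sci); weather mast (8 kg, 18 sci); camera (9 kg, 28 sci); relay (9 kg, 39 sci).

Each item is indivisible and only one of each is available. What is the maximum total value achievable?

110 sci

This is a 0/1 knapsack; check combinations near the capacity.
- sampler+magnetometer+relay: mass 4+4+9=17, value 19+52+39=110
- spectrometer+sampler+magnetometer: mass 10+4+4=18, value 32+19+52=103
- sampler+magnetometer+camera: mass 4+4+9=17, value 19+52+28=99
- lidar+magnetometer+relay: mass 3+4+9=16, value 3+52+39=94
Best: 110 sci.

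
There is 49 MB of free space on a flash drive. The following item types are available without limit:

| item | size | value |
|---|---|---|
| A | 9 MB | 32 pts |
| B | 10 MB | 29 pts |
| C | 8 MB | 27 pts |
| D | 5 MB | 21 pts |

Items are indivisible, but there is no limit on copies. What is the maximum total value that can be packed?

200 pts

Best value-per-unit is D at 21/5; filling with it alone gives 9×21 = 189.
Optimal mix: 1×A + 8×D → size 49, value 200.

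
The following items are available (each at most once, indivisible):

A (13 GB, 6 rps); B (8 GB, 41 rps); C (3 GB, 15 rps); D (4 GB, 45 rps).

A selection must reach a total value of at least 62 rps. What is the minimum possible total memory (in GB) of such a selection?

12

Subsets with value ≥ 62, sorted by total memory:
- B+D: memory 12, value 86
- B+C+D: memory 15, value 101
- A+C+D: memory 20, value 66
Minimum memory: 12 GB.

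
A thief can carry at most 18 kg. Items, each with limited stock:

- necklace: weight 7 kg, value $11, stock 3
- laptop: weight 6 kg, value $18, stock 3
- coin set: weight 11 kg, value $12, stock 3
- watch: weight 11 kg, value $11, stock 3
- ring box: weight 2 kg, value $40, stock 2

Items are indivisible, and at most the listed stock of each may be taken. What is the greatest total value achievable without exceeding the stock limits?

Best selections within weight 18 and stock limits:
- 2×laptop + 2×ring box: weight 16, value 116
- 1×necklace + 1×laptop + 2×ring box: weight 17, value 109
- 2×necklace + 2×ring box: weight 18, value 102
- 1×laptop + 2×ring box: weight 10, value 98
Best: $116.

$116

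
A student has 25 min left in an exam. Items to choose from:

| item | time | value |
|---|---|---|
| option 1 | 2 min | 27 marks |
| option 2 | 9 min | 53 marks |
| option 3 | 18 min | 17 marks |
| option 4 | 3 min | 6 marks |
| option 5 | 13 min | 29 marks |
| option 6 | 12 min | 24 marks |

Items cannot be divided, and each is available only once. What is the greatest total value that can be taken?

Check high-value combinations within 25 min:
- option 1+option 2+option 5: time 2+9+13=24, value 27+53+29=109
- option 1+option 2+option 6: time 2+9+12=23, value 27+53+24=104
- option 2+option 4+option 5: time 9+3+13=25, value 53+6+29=88
- option 1+option 2+option 4: time 2+9+3=14, value 27+53+6=86
Best: 109 marks.

109 marks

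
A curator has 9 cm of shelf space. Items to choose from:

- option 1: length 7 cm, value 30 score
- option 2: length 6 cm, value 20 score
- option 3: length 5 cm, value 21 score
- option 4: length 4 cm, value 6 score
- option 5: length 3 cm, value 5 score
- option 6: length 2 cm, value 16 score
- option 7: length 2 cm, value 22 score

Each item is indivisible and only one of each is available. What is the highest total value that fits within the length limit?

Check high-value combinations within 9 cm:
- option 3+option 6+option 7: length 5+2+2=9, value 21+16+22=59
- option 1+option 7: length 7+2=9, value 30+22=52
- option 1+option 6: length 7+2=9, value 30+16=46
- option 4+option 6+option 7: length 4+2+2=8, value 6+16+22=44
Best: 59 score.

59 score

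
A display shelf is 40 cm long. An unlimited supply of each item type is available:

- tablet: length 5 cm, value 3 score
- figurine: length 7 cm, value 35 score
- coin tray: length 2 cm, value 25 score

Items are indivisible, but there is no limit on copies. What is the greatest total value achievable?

500 score

Best value-per-unit is coin tray at 25/2, and filling with it alone uses length 20×2=40. No mix of the others beats 20×25 = 500.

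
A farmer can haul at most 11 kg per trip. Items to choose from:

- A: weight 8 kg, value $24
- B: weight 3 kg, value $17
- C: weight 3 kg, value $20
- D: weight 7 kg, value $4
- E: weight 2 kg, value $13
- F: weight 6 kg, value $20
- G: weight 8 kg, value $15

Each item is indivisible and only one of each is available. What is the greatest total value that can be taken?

$53

This is a 0/1 knapsack; check combinations near the capacity.
- C+E+F: weight 3+2+6=11, value 20+13+20=53
- B+C+E: weight 3+3+2=8, value 17+20+13=50
- B+E+F: weight 3+2+6=11, value 17+13+20=50
Best: $53.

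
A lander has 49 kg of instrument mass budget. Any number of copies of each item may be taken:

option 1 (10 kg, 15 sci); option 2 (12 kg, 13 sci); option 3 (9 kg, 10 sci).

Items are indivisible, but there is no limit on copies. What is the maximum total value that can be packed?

Best value-per-unit is option 1 at 15/10; filling with it alone gives 4×15 = 60.
Optimal mix: 4×option 1 + 1×option 3 → mass 49, value 70.

70 sci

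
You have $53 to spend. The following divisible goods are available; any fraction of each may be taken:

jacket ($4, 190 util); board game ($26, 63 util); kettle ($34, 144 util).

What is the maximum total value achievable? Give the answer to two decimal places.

Take in order of value per unit:
- jacket (190/4 per unit): all 4 → value 190, running total 190.00
- kettle (144/34 per unit): all 34 → value 144, running total 334.00
- board game (63/26 per unit): 15 of 26 → value 15×63/26 = 36.3462, running total 370.35
Total 370.35.

370.35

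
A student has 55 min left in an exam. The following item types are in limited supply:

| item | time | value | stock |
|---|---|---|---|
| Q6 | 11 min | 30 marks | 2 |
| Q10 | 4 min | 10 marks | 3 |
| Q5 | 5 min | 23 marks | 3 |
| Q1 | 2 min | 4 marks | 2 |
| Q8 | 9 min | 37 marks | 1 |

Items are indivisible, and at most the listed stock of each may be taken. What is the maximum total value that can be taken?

Top feasible selections:
- 2×Q6 + 2×Q10 + 3×Q5 + 1×Q8: time 54, value 186
- 2×Q6 + 1×Q10 + 3×Q5 + 2×Q1 + 1×Q8: time 54, value 184
- 2×Q6 + 1×Q10 + 3×Q5 + 1×Q1 + 1×Q8: time 52, value 180
Best: 186 marks.

186 marks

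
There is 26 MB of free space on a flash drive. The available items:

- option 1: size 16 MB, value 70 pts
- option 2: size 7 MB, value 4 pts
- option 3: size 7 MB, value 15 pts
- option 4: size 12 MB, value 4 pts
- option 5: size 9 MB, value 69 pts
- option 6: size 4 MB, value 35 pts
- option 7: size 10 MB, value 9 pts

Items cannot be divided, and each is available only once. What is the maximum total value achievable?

Check high-value combinations within 26 MB:
- option 1+option 5: size 16+9=25, value 70+69=139
- option 3+option 5+option 6: size 7+9+4=20, value 15+69+35=119
- option 5+option 6+option 7: size 9+4+10=23, value 69+35+9=113
- option 2+option 5+option 6: size 7+9+4=20, value 4+69+35=108
- option 4+option 5+option 6: size 12+9+4=25, value 4+69+35=108
Best: 139 pts.

139 pts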